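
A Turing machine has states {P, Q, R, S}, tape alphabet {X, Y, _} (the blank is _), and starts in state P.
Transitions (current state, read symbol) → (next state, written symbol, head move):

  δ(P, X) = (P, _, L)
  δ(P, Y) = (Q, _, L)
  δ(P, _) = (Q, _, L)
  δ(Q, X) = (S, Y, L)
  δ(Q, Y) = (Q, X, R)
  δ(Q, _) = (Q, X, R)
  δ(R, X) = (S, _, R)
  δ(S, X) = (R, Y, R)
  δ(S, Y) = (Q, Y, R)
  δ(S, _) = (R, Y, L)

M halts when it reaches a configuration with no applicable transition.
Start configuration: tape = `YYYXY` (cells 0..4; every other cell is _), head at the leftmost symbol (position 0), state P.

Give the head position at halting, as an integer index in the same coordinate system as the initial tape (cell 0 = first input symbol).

state=P head=0 tape=_[Y]YYXY   (P,Y)→(Q,_,L)
state=Q head=-1 tape=[_]_YYXY   (Q,_)→(Q,X,R)
state=Q head=0 tape=X[_]YYXY   (Q,_)→(Q,X,R)
state=Q head=1 tape=XX[Y]YXY   (Q,Y)→(Q,X,R)
state=Q head=2 tape=XXX[Y]XY   (Q,Y)→(Q,X,R)
state=Q head=3 tape=XXXX[X]Y   (Q,X)→(S,Y,L)
state=S head=2 tape=XXX[X]YY   (S,X)→(R,Y,R)
state=R head=3 tape=XXXY[Y]Y
At halt the head is at cell 3.

3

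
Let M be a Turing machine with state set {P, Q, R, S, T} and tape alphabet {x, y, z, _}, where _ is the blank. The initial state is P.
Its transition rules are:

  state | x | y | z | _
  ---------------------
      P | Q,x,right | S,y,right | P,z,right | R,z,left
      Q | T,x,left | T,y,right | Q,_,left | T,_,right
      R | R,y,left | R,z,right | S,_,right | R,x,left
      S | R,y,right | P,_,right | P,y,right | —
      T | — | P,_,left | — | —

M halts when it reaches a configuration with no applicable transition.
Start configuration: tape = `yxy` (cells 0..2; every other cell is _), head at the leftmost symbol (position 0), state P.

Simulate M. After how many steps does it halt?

21

state=P head=0 tape=[y]xy___   (P,y)→(S,y,right)
state=S head=1 tape=y[x]y___   (S,x)→(R,y,right)
state=R head=2 tape=yy[y]___   (R,y)→(R,z,right)
state=R head=3 tape=yyz[_]__   (R,_)→(R,x,left)
state=R head=2 tape=yy[z]x__   (R,z)→(S,_,right)
state=S head=3 tape=yy_[x]__   (S,x)→(R,y,right)
state=R head=4 tape=yy_y[_]_   (R,_)→(R,x,left)
state=R head=3 tape=yy_[y]x_   (R,y)→(R,z,right)
state=R head=4 tape=yy_z[x]_   (R,x)→(R,y,left)
state=R head=3 tape=yy_[z]y_   (R,z)→(S,_,right)
state=S head=4 tape=yy__[y]_   (S,y)→(P,_,right)
state=P head=5 tape=yy___[_]   (P,_)→(R,z,left)
state=R head=4 tape=yy__[_]z   (R,_)→(R,x,left)
state=R head=3 tape=yy_[_]xz   (R,_)→(R,x,left)
state=R head=2 tape=yy[_]xxz   (R,_)→(R,x,left)
state=R head=1 tape=y[y]xxxz   (R,y)→(R,z,right)
state=R head=2 tape=yz[x]xxz   (R,x)→(R,y,left)
state=R head=1 tape=y[z]yxxz   (R,z)→(S,_,right)
state=S head=2 tape=y_[y]xxz   (S,y)→(P,_,right)
state=P head=3 tape=y__[x]xz   (P,x)→(Q,x,right)
state=Q head=4 tape=y__x[x]z   (Q,x)→(T,x,left)
state=T head=3 tape=y__[x]xz
M halts after 21 transitions.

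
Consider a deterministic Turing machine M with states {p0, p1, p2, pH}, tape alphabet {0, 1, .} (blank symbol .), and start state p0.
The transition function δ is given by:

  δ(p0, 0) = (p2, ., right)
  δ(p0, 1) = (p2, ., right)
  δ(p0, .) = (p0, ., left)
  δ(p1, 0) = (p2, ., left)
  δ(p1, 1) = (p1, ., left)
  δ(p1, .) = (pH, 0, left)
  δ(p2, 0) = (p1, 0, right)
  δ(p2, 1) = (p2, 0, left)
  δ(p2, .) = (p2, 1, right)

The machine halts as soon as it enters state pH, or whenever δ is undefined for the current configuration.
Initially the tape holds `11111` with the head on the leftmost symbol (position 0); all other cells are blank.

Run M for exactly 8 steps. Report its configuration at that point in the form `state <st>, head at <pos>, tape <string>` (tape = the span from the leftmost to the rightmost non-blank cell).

p0 | .[1]1111   read 1 → write ., move right, go to p2
p2 | ..[1]111   read 1 → write 0, move left, go to p2
p2 | .[.]0111   read . → write 1, move right, go to p2
p2 | .1[0]111   read 0 → write 0, move right, go to p1
p1 | .10[1]11   read 1 → write ., move left, go to p1
p1 | .1[0].11   read 0 → write ., move left, go to p2
p2 | .[1]..11   read 1 → write 0, move left, go to p2
p2 | [.]0..11   read . → write 1, move right, go to p2
p2 | 1[0]..11
After 8 steps: state p2, head at 0, tape 10..11.

state p2, head at 0, tape 10..11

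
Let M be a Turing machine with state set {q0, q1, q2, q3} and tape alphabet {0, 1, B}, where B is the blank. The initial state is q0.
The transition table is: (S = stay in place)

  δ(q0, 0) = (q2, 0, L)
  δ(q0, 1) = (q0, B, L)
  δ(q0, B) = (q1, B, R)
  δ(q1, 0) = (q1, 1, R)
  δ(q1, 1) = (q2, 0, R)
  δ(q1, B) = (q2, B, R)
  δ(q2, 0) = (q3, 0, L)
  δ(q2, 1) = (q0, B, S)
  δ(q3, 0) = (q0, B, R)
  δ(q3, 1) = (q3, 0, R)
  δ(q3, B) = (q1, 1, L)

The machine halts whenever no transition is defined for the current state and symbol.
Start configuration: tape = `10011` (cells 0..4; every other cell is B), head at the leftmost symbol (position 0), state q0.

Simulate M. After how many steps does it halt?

q0 | B[1]0011BB   read 1 → write B, move L, go to q0
q0 | [B]B0011BB   read B → write B, move R, go to q1
q1 | B[B]0011BB   read B → write B, move R, go to q2
q2 | BB[0]011BB   read 0 → write 0, move L, go to q3
q3 | B[B]0011BB   read B → write 1, move L, go to q1
q1 | [B]10011BB   read B → write B, move R, go to q2
q2 | B[1]0011BB   read 1 → write B, move S, go to q0
q0 | B[B]0011BB   read B → write B, move R, go to q1
q1 | BB[0]011BB   read 0 → write 1, move R, go to q1
q1 | BB1[0]11BB   read 0 → write 1, move R, go to q1
q1 | BB11[1]1BB   read 1 → write 0, move R, go to q2
q2 | BB110[1]BB   read 1 → write B, move S, go to q0
q0 | BB110[B]BB   read B → write B, move R, go to q1
q1 | BB110B[B]B   read B → write B, move R, go to q2
q2 | BB110BB[B]
M halts after 14 transitions.

14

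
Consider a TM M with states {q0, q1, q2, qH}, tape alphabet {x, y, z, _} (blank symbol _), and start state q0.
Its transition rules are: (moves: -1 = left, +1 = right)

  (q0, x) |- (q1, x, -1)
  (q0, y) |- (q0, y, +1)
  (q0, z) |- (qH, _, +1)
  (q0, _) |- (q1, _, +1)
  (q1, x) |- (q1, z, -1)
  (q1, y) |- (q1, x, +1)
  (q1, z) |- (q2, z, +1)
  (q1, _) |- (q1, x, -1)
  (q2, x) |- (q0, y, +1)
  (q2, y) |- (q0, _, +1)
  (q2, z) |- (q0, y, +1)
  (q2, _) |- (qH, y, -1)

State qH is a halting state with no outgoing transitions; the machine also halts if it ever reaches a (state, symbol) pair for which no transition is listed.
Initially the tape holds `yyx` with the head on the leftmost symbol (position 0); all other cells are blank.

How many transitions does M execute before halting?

18

q0 | [y]yx__   read y → write y, move +1, go to q0
q0 | y[y]x__   read y → write y, move +1, go to q0
q0 | yy[x]__   read x → write x, move -1, go to q1
q1 | y[y]x__   read y → write x, move +1, go to q1
q1 | yx[x]__   read x → write z, move -1, go to q1
q1 | y[x]z__   read x → write z, move -1, go to q1
q1 | [y]zz__   read y → write x, move +1, go to q1
q1 | x[z]z__   read z → write z, move +1, go to q2
q2 | xz[z]__   read z → write y, move +1, go to q0
q0 | xzy[_]_   read _ → write _, move +1, go to q1
q1 | xzy_[_]   read _ → write x, move -1, go to q1
q1 | xzy[_]x   read _ → write x, move -1, go to q1
q1 | xz[y]xx   read y → write x, move +1, go to q1
q1 | xzx[x]x   read x → write z, move -1, go to q1
q1 | xz[x]zx   read x → write z, move -1, go to q1
q1 | x[z]zzx   read z → write z, move +1, go to q2
q2 | xz[z]zx   read z → write y, move +1, go to q0
q0 | xzy[z]x   read z → write _, move +1, go to qH
qH | xzy_[x]
M halts after 18 transitions.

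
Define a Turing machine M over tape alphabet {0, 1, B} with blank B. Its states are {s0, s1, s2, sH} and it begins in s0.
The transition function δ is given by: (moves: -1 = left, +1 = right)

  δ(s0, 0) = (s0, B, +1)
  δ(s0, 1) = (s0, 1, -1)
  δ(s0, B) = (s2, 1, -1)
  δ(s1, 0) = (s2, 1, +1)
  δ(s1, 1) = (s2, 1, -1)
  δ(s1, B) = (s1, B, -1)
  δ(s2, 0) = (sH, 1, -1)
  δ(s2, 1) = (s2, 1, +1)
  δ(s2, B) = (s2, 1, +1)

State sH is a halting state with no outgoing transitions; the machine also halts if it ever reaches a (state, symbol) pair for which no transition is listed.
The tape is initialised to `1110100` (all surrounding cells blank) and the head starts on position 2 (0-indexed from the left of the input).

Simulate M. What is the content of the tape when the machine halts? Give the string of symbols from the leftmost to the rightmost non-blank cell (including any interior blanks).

state=s0 head=2 tape=BB11[1]0100   (s0,1)→(s0,1,-1)
state=s0 head=1 tape=BB1[1]10100   (s0,1)→(s0,1,-1)
state=s0 head=0 tape=BB[1]110100   (s0,1)→(s0,1,-1)
state=s0 head=-1 tape=B[B]1110100   (s0,B)→(s2,1,-1)
state=s2 head=-2 tape=[B]11110100   (s2,B)→(s2,1,+1)
state=s2 head=-1 tape=1[1]1110100   (s2,1)→(s2,1,+1)
state=s2 head=0 tape=11[1]110100   (s2,1)→(s2,1,+1)
state=s2 head=1 tape=111[1]10100   (s2,1)→(s2,1,+1)
state=s2 head=2 tape=1111[1]0100   (s2,1)→(s2,1,+1)
state=s2 head=3 tape=11111[0]100   (s2,0)→(sH,1,-1)
state=sH head=2 tape=1111[1]1100
The non-blank tape span at halt is 111111100.

111111100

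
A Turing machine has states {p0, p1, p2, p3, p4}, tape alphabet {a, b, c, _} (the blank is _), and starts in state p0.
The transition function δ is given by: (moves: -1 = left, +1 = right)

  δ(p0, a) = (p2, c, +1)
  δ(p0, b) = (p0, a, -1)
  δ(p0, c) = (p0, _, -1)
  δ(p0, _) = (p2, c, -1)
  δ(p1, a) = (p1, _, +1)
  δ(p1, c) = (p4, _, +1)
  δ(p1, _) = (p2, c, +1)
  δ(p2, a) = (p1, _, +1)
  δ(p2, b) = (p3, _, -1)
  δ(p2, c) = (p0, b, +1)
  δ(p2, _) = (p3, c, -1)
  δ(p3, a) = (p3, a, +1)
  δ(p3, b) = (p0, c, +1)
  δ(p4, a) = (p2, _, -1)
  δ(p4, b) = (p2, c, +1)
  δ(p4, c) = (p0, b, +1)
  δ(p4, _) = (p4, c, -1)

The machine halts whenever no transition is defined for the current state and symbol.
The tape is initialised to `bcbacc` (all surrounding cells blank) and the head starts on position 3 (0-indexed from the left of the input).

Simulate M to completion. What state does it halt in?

p3

p0 | ___bcb[a]cc   read a → write c, move +1, go to p2
p2 | ___bcbc[c]c   read c → write b, move +1, go to p0
p0 | ___bcbcb[c]   read c → write _, move -1, go to p0
p0 | ___bcbc[b]_   read b → write a, move -1, go to p0
p0 | ___bcb[c]a_   read c → write _, move -1, go to p0
p0 | ___bc[b]_a_   read b → write a, move -1, go to p0
p0 | ___b[c]a_a_   read c → write _, move -1, go to p0
p0 | ___[b]_a_a_   read b → write a, move -1, go to p0
p0 | __[_]a_a_a_   read _ → write c, move -1, go to p2
p2 | _[_]ca_a_a_   read _ → write c, move -1, go to p3
p3 | [_]cca_a_a_
No transition is defined for (p3, _); M halts in state p3.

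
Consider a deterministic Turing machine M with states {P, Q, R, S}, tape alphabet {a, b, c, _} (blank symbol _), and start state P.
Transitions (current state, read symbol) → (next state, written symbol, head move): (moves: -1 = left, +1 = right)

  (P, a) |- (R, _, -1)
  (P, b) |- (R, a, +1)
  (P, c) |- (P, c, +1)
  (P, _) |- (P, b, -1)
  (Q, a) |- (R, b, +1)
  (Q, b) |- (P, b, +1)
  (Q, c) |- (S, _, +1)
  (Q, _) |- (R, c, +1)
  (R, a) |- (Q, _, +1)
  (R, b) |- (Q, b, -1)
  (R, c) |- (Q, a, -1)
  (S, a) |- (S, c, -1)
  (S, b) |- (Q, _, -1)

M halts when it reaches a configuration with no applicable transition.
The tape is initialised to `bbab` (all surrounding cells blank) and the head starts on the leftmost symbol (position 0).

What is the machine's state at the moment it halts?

R

state=P head=0 tape=[b]bab__   (P,b)→(R,a,+1)
state=R head=1 tape=a[b]ab__   (R,b)→(Q,b,-1)
state=Q head=0 tape=[a]bab__   (Q,a)→(R,b,+1)
state=R head=1 tape=b[b]ab__   (R,b)→(Q,b,-1)
state=Q head=0 tape=[b]bab__   (Q,b)→(P,b,+1)
state=P head=1 tape=b[b]ab__   (P,b)→(R,a,+1)
state=R head=2 tape=ba[a]b__   (R,a)→(Q,_,+1)
state=Q head=3 tape=ba_[b]__   (Q,b)→(P,b,+1)
state=P head=4 tape=ba_b[_]_   (P,_)→(P,b,-1)
state=P head=3 tape=ba_[b]b_   (P,b)→(R,a,+1)
state=R head=4 tape=ba_a[b]_   (R,b)→(Q,b,-1)
state=Q head=3 tape=ba_[a]b_   (Q,a)→(R,b,+1)
state=R head=4 tape=ba_b[b]_   (R,b)→(Q,b,-1)
state=Q head=3 tape=ba_[b]b_   (Q,b)→(P,b,+1)
state=P head=4 tape=ba_b[b]_   (P,b)→(R,a,+1)
state=R head=5 tape=ba_ba[_]
No transition is defined for (R, _); M halts in state R.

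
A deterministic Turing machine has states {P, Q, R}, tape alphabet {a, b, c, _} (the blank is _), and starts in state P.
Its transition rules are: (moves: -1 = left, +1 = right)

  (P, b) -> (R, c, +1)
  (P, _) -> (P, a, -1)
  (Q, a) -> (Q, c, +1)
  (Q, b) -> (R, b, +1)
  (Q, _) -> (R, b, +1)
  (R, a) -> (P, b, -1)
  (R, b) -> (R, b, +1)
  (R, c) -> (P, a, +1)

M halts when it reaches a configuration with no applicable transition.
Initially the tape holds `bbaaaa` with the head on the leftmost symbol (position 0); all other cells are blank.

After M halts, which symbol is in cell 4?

P | [b]baaaa_   read b → write c, move +1, go to R
R | c[b]aaaa_   read b → write b, move +1, go to R
R | cb[a]aaa_   read a → write b, move -1, go to P
P | c[b]baaa_   read b → write c, move +1, go to R
R | cc[b]aaa_   read b → write b, move +1, go to R
R | ccb[a]aa_   read a → write b, move -1, go to P
P | cc[b]baa_   read b → write c, move +1, go to R
R | ccc[b]aa_   read b → write b, move +1, go to R
R | cccb[a]a_   read a → write b, move -1, go to P
P | ccc[b]ba_   read b → write c, move +1, go to R
R | cccc[b]a_   read b → write b, move +1, go to R
R | ccccb[a]_   read a → write b, move -1, go to P
P | cccc[b]b_   read b → write c, move +1, go to R
R | ccccc[b]_   read b → write b, move +1, go to R
R | cccccb[_]
Cell 4 holds c when M halts.

c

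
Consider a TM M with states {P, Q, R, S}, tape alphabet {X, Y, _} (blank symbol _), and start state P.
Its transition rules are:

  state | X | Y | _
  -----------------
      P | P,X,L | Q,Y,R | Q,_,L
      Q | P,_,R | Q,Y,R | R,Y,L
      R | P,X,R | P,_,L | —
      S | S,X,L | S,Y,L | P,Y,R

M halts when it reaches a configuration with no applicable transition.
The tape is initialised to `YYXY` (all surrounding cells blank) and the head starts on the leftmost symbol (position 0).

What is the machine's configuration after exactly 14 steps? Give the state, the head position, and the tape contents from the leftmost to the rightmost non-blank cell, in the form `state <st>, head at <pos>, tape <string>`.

state Q, head at -2, tape YY_Y

P | __[Y]YXY_   read Y → write Y, move R, go to Q
Q | __Y[Y]XY_   read Y → write Y, move R, go to Q
Q | __YY[X]Y_   read X → write _, move R, go to P
P | __YY_[Y]_   read Y → write Y, move R, go to Q
Q | __YY_Y[_]   read _ → write Y, move L, go to R
R | __YY_[Y]Y   read Y → write _, move L, go to P
P | __YY[_]_Y   read _ → write _, move L, go to Q
Q | __Y[Y]__Y   read Y → write Y, move R, go to Q
Q | __YY[_]_Y   read _ → write Y, move L, go to R
R | __Y[Y]Y_Y   read Y → write _, move L, go to P
P | __[Y]_Y_Y   read Y → write Y, move R, go to Q
Q | __Y[_]Y_Y   read _ → write Y, move L, go to R
R | __[Y]YY_Y   read Y → write _, move L, go to P
P | _[_]_YY_Y   read _ → write _, move L, go to Q
Q | [_]__YY_Y
After 14 steps: state Q, head at -2, tape YY_Y.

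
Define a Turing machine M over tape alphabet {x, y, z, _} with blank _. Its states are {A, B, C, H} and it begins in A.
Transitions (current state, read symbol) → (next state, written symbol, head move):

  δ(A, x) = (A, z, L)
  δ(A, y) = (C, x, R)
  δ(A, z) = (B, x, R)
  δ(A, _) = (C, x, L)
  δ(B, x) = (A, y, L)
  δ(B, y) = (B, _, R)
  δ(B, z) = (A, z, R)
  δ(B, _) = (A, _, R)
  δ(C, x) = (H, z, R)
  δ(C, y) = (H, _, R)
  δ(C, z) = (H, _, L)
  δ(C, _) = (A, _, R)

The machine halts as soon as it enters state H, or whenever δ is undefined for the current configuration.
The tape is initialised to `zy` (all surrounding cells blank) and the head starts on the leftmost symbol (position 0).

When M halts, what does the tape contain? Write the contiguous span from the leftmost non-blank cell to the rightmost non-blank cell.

zxzz

state=A head=0 tape=[z]y__   (A,z)→(B,x,R)
state=B head=1 tape=x[y]__   (B,y)→(B,_,R)
state=B head=2 tape=x_[_]_   (B,_)→(A,_,R)
state=A head=3 tape=x__[_]   (A,_)→(C,x,L)
state=C head=2 tape=x_[_]x   (C,_)→(A,_,R)
state=A head=3 tape=x__[x]   (A,x)→(A,z,L)
state=A head=2 tape=x_[_]z   (A,_)→(C,x,L)
state=C head=1 tape=x[_]xz   (C,_)→(A,_,R)
state=A head=2 tape=x_[x]z   (A,x)→(A,z,L)
state=A head=1 tape=x[_]zz   (A,_)→(C,x,L)
state=C head=0 tape=[x]xzz   (C,x)→(H,z,R)
state=H head=1 tape=z[x]zz
The non-blank tape span at halt is zxzz.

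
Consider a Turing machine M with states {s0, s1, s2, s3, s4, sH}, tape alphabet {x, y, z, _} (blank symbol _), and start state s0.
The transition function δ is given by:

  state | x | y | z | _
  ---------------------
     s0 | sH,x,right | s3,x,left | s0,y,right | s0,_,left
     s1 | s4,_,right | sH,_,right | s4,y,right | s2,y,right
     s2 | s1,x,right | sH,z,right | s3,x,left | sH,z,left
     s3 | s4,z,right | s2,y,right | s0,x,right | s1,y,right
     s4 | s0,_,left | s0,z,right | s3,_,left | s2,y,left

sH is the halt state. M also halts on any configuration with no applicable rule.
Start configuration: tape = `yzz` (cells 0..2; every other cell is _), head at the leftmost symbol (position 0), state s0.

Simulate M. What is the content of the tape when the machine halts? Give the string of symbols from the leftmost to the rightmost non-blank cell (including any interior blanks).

yyyxyz

s0 | _[y]zz__   read y → write x, move left, go to s3
s3 | [_]xzz__   read _ → write y, move right, go to s1
s1 | y[x]zz__   read x → write _, move right, go to s4
s4 | y_[z]z__   read z → write _, move left, go to s3
s3 | y[_]_z__   read _ → write y, move right, go to s1
s1 | yy[_]z__   read _ → write y, move right, go to s2
s2 | yyy[z]__   read z → write x, move left, go to s3
s3 | yy[y]x__   read y → write y, move right, go to s2
s2 | yyy[x]__   read x → write x, move right, go to s1
s1 | yyyx[_]_   read _ → write y, move right, go to s2
s2 | yyyxy[_]   read _ → write z, move left, go to sH
sH | yyyx[y]z
The non-blank tape span at halt is yyyxyz.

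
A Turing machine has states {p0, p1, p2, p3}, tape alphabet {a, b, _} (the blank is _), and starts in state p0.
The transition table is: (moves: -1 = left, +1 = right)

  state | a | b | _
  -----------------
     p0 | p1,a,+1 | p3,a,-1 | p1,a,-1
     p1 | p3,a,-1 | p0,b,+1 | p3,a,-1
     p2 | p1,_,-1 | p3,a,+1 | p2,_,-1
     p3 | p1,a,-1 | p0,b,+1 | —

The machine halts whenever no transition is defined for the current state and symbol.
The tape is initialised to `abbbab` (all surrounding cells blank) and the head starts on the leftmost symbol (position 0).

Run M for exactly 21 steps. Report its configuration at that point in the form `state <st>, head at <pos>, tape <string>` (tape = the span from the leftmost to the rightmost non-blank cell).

state p1, head at 5, tape abababaa

state=p0 head=0 tape=[a]bbbab__   (p0,a)→(p1,a,+1)
state=p1 head=1 tape=a[b]bbab__   (p1,b)→(p0,b,+1)
state=p0 head=2 tape=ab[b]bab__   (p0,b)→(p3,a,-1)
state=p3 head=1 tape=a[b]abab__   (p3,b)→(p0,b,+1)
state=p0 head=2 tape=ab[a]bab__   (p0,a)→(p1,a,+1)
state=p1 head=3 tape=aba[b]ab__   (p1,b)→(p0,b,+1)
state=p0 head=4 tape=abab[a]b__   (p0,a)→(p1,a,+1)
state=p1 head=5 tape=ababa[b]__   (p1,b)→(p0,b,+1)
state=p0 head=6 tape=ababab[_]_   (p0,_)→(p1,a,-1)
state=p1 head=5 tape=ababa[b]a_   (p1,b)→(p0,b,+1)
state=p0 head=6 tape=ababab[a]_   (p0,a)→(p1,a,+1)
state=p1 head=7 tape=abababa[_]   (p1,_)→(p3,a,-1)
state=p3 head=6 tape=ababab[a]a   (p3,a)→(p1,a,-1)
state=p1 head=5 tape=ababa[b]aa   (p1,b)→(p0,b,+1)
state=p0 head=6 tape=ababab[a]a   (p0,a)→(p1,a,+1)
state=p1 head=7 tape=abababa[a]   (p1,a)→(p3,a,-1)
state=p3 head=6 tape=ababab[a]a   (p3,a)→(p1,a,-1)
state=p1 head=5 tape=ababa[b]aa   (p1,b)→(p0,b,+1)
state=p0 head=6 tape=ababab[a]a   (p0,a)→(p1,a,+1)
state=p1 head=7 tape=abababa[a]   (p1,a)→(p3,a,-1)
state=p3 head=6 tape=ababab[a]a   (p3,a)→(p1,a,-1)
state=p1 head=5 tape=ababa[b]aa
After 21 steps: state p1, head at 5, tape abababaa.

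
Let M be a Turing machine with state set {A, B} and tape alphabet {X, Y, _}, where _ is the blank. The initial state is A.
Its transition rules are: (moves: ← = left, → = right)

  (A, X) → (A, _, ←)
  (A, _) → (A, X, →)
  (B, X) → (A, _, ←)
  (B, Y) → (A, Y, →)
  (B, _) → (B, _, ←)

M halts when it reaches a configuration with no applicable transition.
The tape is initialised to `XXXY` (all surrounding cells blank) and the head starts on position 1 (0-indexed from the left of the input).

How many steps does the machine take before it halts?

14

A | __X[X]XY   read X → write _, move ←, go to A
A | __[X]_XY   read X → write _, move ←, go to A
A | _[_]__XY   read _ → write X, move →, go to A
A | _X[_]_XY   read _ → write X, move →, go to A
A | _XX[_]XY   read _ → write X, move →, go to A
A | _XXX[X]Y   read X → write _, move ←, go to A
A | _XX[X]_Y   read X → write _, move ←, go to A
A | _X[X]__Y   read X → write _, move ←, go to A
A | _[X]___Y   read X → write _, move ←, go to A
A | [_]____Y   read _ → write X, move →, go to A
A | X[_]___Y   read _ → write X, move →, go to A
A | XX[_]__Y   read _ → write X, move →, go to A
A | XXX[_]_Y   read _ → write X, move →, go to A
A | XXXX[_]Y   read _ → write X, move →, go to A
A | XXXXX[Y]
M halts after 14 transitions.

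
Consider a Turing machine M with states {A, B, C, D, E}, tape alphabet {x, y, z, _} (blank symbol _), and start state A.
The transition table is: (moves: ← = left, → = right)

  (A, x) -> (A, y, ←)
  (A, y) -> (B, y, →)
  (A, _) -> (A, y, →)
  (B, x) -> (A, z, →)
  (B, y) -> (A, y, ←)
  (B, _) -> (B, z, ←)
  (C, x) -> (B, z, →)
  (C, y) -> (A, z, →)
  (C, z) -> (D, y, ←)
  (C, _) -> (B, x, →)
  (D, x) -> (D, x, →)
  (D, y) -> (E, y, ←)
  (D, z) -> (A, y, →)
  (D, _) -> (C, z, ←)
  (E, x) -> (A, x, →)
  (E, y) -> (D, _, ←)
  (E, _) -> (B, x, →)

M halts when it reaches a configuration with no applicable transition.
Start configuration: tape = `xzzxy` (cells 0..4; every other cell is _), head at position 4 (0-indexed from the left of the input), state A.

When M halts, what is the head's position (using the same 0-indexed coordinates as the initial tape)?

2

A | xzzx[y]_   read y → write y, move →, go to B
B | xzzxy[_]   read _ → write z, move ←, go to B
B | xzzx[y]z   read y → write y, move ←, go to A
A | xzz[x]yz   read x → write y, move ←, go to A
A | xz[z]yyz
At halt the head is at cell 2.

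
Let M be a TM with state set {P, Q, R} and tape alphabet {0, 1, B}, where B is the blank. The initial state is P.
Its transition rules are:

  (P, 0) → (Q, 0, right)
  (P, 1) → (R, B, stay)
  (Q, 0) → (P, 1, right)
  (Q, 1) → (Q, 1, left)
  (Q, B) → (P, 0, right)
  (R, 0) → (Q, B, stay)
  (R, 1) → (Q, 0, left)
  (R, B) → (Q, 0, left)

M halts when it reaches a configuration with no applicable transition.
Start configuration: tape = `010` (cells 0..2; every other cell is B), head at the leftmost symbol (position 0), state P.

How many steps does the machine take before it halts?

14

state=P head=0 tape=B[0]10BB   (P,0)→(Q,0,right)
state=Q head=1 tape=B0[1]0BB   (Q,1)→(Q,1,left)
state=Q head=0 tape=B[0]10BB   (Q,0)→(P,1,right)
state=P head=1 tape=B1[1]0BB   (P,1)→(R,B,stay)
state=R head=1 tape=B1[B]0BB   (R,B)→(Q,0,left)
state=Q head=0 tape=B[1]00BB   (Q,1)→(Q,1,left)
state=Q head=-1 tape=[B]100BB   (Q,B)→(P,0,right)
state=P head=0 tape=0[1]00BB   (P,1)→(R,B,stay)
state=R head=0 tape=0[B]00BB   (R,B)→(Q,0,left)
state=Q head=-1 tape=[0]000BB   (Q,0)→(P,1,right)
state=P head=0 tape=1[0]00BB   (P,0)→(Q,0,right)
state=Q head=1 tape=10[0]0BB   (Q,0)→(P,1,right)
state=P head=2 tape=101[0]BB   (P,0)→(Q,0,right)
state=Q head=3 tape=1010[B]B   (Q,B)→(P,0,right)
state=P head=4 tape=10100[B]
M halts after 14 transitions.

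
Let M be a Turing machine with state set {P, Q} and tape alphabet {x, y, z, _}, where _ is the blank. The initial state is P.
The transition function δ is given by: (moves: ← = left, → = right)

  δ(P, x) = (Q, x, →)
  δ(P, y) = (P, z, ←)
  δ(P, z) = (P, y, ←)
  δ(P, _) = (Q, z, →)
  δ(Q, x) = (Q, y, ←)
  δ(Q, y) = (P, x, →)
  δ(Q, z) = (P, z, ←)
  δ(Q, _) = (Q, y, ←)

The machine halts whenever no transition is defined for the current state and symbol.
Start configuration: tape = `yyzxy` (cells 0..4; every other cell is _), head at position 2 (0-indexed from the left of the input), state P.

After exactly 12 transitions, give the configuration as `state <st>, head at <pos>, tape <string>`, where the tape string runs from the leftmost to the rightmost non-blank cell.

state P, head at 0, tape zxxyyxy

P | __yy[z]xy   read z → write y, move ←, go to P
P | __y[y]yxy   read y → write z, move ←, go to P
P | __[y]zyxy   read y → write z, move ←, go to P
P | _[_]zzyxy   read _ → write z, move →, go to Q
Q | _z[z]zyxy   read z → write z, move ←, go to P
P | _[z]zzyxy   read z → write y, move ←, go to P
P | [_]yzzyxy   read _ → write z, move →, go to Q
Q | z[y]zzyxy   read y → write x, move →, go to P
P | zx[z]zyxy   read z → write y, move ←, go to P
P | z[x]yzyxy   read x → write x, move →, go to Q
Q | zx[y]zyxy   read y → write x, move →, go to P
P | zxx[z]yxy   read z → write y, move ←, go to P
P | zx[x]yyxy
After 12 steps: state P, head at 0, tape zxxyyxy.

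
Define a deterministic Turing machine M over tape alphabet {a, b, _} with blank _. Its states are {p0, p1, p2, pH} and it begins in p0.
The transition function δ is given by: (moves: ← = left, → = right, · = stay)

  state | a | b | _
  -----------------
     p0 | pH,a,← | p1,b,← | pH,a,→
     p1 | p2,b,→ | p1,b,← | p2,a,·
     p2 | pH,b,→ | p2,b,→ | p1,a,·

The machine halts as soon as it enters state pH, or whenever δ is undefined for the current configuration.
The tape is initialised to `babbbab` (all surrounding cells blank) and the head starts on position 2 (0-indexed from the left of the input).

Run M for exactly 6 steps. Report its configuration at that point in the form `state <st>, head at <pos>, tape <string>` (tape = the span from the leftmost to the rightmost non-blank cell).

state pH, head at 6, tape bbbbbbb

state=p0 head=2 tape=ba[b]bbab   (p0,b)→(p1,b,←)
state=p1 head=1 tape=b[a]bbbab   (p1,a)→(p2,b,→)
state=p2 head=2 tape=bb[b]bbab   (p2,b)→(p2,b,→)
state=p2 head=3 tape=bbb[b]bab   (p2,b)→(p2,b,→)
state=p2 head=4 tape=bbbb[b]ab   (p2,b)→(p2,b,→)
state=p2 head=5 tape=bbbbb[a]b   (p2,a)→(pH,b,→)
state=pH head=6 tape=bbbbbb[b]
After 6 steps: state pH, head at 6, tape bbbbbbb.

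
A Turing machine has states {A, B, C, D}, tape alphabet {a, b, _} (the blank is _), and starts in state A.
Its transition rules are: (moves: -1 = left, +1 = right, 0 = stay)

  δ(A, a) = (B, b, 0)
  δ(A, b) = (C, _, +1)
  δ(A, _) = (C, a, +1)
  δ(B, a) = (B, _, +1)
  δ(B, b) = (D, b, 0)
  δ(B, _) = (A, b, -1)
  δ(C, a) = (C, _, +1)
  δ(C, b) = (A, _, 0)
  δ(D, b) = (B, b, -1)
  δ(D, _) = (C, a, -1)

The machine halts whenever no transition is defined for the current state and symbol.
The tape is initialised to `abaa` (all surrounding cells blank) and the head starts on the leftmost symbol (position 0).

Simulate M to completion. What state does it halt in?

state=A head=0 tape=__[a]baa_   (A,a)→(B,b,0)
state=B head=0 tape=__[b]baa_   (B,b)→(D,b,0)
state=D head=0 tape=__[b]baa_   (D,b)→(B,b,-1)
state=B head=-1 tape=_[_]bbaa_   (B,_)→(A,b,-1)
state=A head=-2 tape=[_]bbbaa_   (A,_)→(C,a,+1)
state=C head=-1 tape=a[b]bbaa_   (C,b)→(A,_,0)
state=A head=-1 tape=a[_]bbaa_   (A,_)→(C,a,+1)
state=C head=0 tape=aa[b]baa_   (C,b)→(A,_,0)
state=A head=0 tape=aa[_]baa_   (A,_)→(C,a,+1)
state=C head=1 tape=aaa[b]aa_   (C,b)→(A,_,0)
state=A head=1 tape=aaa[_]aa_   (A,_)→(C,a,+1)
state=C head=2 tape=aaaa[a]a_   (C,a)→(C,_,+1)
state=C head=3 tape=aaaa_[a]_   (C,a)→(C,_,+1)
state=C head=4 tape=aaaa__[_]
No transition is defined for (C, _); M halts in state C.

C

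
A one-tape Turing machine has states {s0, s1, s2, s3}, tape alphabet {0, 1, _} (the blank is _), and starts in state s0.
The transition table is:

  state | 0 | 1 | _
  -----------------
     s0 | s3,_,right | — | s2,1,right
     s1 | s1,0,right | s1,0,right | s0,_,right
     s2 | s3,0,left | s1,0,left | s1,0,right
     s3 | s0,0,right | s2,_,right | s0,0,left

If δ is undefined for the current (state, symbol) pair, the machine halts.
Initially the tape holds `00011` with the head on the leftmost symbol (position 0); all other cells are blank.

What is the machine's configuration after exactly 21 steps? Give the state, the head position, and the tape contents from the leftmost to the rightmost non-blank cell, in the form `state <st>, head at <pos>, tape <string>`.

state=s0 head=0 tape=[0]0011_   (s0,0)→(s3,_,right)
state=s3 head=1 tape=_[0]011_   (s3,0)→(s0,0,right)
state=s0 head=2 tape=_0[0]11_   (s0,0)→(s3,_,right)
state=s3 head=3 tape=_0_[1]1_   (s3,1)→(s2,_,right)
state=s2 head=4 tape=_0__[1]_   (s2,1)→(s1,0,left)
state=s1 head=3 tape=_0_[_]0_   (s1,_)→(s0,_,right)
state=s0 head=4 tape=_0__[0]_   (s0,0)→(s3,_,right)
state=s3 head=5 tape=_0___[_]   (s3,_)→(s0,0,left)
state=s0 head=4 tape=_0__[_]0   (s0,_)→(s2,1,right)
state=s2 head=5 tape=_0__1[0]   (s2,0)→(s3,0,left)
state=s3 head=4 tape=_0__[1]0   (s3,1)→(s2,_,right)
state=s2 head=5 tape=_0___[0]   (s2,0)→(s3,0,left)
state=s3 head=4 tape=_0__[_]0   (s3,_)→(s0,0,left)
state=s0 head=3 tape=_0_[_]00   (s0,_)→(s2,1,right)
state=s2 head=4 tape=_0_1[0]0   (s2,0)→(s3,0,left)
state=s3 head=3 tape=_0_[1]00   (s3,1)→(s2,_,right)
state=s2 head=4 tape=_0__[0]0   (s2,0)→(s3,0,left)
state=s3 head=3 tape=_0_[_]00   (s3,_)→(s0,0,left)
state=s0 head=2 tape=_0[_]000   (s0,_)→(s2,1,right)
state=s2 head=3 tape=_01[0]00   (s2,0)→(s3,0,left)
state=s3 head=2 tape=_0[1]000   (s3,1)→(s2,_,right)
state=s2 head=3 tape=_0_[0]00
After 21 steps: state s2, head at 3, tape 0_000.

state s2, head at 3, tape 0_000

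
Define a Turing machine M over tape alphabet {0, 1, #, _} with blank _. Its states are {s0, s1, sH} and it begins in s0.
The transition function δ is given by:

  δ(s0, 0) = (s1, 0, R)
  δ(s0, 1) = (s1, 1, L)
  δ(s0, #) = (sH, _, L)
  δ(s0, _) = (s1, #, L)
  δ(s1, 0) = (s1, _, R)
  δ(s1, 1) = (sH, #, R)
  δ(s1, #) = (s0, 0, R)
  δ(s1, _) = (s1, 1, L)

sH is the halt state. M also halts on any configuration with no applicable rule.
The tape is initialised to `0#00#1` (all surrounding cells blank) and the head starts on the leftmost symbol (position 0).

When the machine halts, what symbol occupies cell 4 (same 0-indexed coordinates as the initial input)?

state=s0 head=0 tape=[0]#00#1_   (s0,0)→(s1,0,R)
state=s1 head=1 tape=0[#]00#1_   (s1,#)→(s0,0,R)
state=s0 head=2 tape=00[0]0#1_   (s0,0)→(s1,0,R)
state=s1 head=3 tape=000[0]#1_   (s1,0)→(s1,_,R)
state=s1 head=4 tape=000_[#]1_   (s1,#)→(s0,0,R)
state=s0 head=5 tape=000_0[1]_   (s0,1)→(s1,1,L)
state=s1 head=4 tape=000_[0]1_   (s1,0)→(s1,_,R)
state=s1 head=5 tape=000__[1]_   (s1,1)→(sH,#,R)
state=sH head=6 tape=000__#[_]
Cell 4 holds _ when M halts.

_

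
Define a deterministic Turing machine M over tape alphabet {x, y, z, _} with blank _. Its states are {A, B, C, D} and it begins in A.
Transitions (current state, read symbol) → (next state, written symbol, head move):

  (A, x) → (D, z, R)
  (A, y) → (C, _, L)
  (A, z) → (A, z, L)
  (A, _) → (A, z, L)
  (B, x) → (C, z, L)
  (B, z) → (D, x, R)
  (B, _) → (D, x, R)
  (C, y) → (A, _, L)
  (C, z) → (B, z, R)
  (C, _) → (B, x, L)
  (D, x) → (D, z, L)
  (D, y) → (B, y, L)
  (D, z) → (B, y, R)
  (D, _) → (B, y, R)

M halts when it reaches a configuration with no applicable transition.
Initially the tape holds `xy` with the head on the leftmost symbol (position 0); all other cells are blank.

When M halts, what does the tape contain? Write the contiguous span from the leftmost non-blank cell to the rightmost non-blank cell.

yxyxyxyy

A | ______[x]y   read x → write z, move R, go to D
D | ______z[y]   read y → write y, move L, go to B
B | ______[z]y   read z → write x, move R, go to D
D | ______x[y]   read y → write y, move L, go to B
B | ______[x]y   read x → write z, move L, go to C
C | _____[_]zy   read _ → write x, move L, go to B
B | ____[_]xzy   read _ → write x, move R, go to D
D | ____x[x]zy   read x → write z, move L, go to D
D | ____[x]zzy   read x → write z, move L, go to D
D | ___[_]zzzy   read _ → write y, move R, go to B
B | ___y[z]zzy   read z → write x, move R, go to D
D | ___yx[z]zy   read z → write y, move R, go to B
B | ___yxy[z]y   read z → write x, move R, go to D
D | ___yxyx[y]   read y → write y, move L, go to B
B | ___yxy[x]y   read x → write z, move L, go to C
C | ___yx[y]zy   read y → write _, move L, go to A
A | ___y[x]_zy   read x → write z, move R, go to D
D | ___yz[_]zy   read _ → write y, move R, go to B
B | ___yzy[z]y   read z → write x, move R, go to D
D | ___yzyx[y]   read y → write y, move L, go to B
B | ___yzy[x]y   read x → write z, move L, go to C
C | ___yz[y]zy   read y → write _, move L, go to A
A | ___y[z]_zy   read z → write z, move L, go to A
A | ___[y]z_zy   read y → write _, move L, go to C
C | __[_]_z_zy   read _ → write x, move L, go to B
B | _[_]x_z_zy   read _ → write x, move R, go to D
D | _x[x]_z_zy   read x → write z, move L, go to D
D | _[x]z_z_zy   read x → write z, move L, go to D
D | [_]zz_z_zy   read _ → write y, move R, go to B
B | y[z]z_z_zy   read z → write x, move R, go to D
D | yx[z]_z_zy   read z → write y, move R, go to B
B | yxy[_]z_zy   read _ → write x, move R, go to D
D | yxyx[z]_zy   read z → write y, move R, go to B
B | yxyxy[_]zy   read _ → write x, move R, go to D
D | yxyxyx[z]y   read z → write y, move R, go to B
B | yxyxyxy[y]
The non-blank tape span at halt is yxyxyxyy.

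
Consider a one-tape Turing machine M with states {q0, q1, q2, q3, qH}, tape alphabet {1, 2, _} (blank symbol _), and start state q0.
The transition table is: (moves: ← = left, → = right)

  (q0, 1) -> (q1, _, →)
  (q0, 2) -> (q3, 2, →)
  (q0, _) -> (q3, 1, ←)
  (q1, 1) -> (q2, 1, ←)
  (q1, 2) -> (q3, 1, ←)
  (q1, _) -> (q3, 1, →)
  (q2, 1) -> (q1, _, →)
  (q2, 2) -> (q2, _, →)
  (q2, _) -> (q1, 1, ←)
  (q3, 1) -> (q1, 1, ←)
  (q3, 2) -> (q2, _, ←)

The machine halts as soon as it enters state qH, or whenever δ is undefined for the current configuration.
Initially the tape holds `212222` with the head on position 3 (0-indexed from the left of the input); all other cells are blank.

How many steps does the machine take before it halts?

18

state=q0 head=3 tape=_212[2]22   (q0,2)→(q3,2,→)
state=q3 head=4 tape=_2122[2]2   (q3,2)→(q2,_,←)
state=q2 head=3 tape=_212[2]_2   (q2,2)→(q2,_,→)
state=q2 head=4 tape=_212_[_]2   (q2,_)→(q1,1,←)
state=q1 head=3 tape=_212[_]12   (q1,_)→(q3,1,→)
state=q3 head=4 tape=_2121[1]2   (q3,1)→(q1,1,←)
state=q1 head=3 tape=_212[1]12   (q1,1)→(q2,1,←)
state=q2 head=2 tape=_21[2]112   (q2,2)→(q2,_,→)
state=q2 head=3 tape=_21_[1]12   (q2,1)→(q1,_,→)
state=q1 head=4 tape=_21__[1]2   (q1,1)→(q2,1,←)
state=q2 head=3 tape=_21_[_]12   (q2,_)→(q1,1,←)
state=q1 head=2 tape=_21[_]112   (q1,_)→(q3,1,→)
state=q3 head=3 tape=_211[1]12   (q3,1)→(q1,1,←)
state=q1 head=2 tape=_21[1]112   (q1,1)→(q2,1,←)
state=q2 head=1 tape=_2[1]1112   (q2,1)→(q1,_,→)
state=q1 head=2 tape=_2_[1]112   (q1,1)→(q2,1,←)
state=q2 head=1 tape=_2[_]1112   (q2,_)→(q1,1,←)
state=q1 head=0 tape=_[2]11112   (q1,2)→(q3,1,←)
state=q3 head=-1 tape=[_]111112
M halts after 18 transitions.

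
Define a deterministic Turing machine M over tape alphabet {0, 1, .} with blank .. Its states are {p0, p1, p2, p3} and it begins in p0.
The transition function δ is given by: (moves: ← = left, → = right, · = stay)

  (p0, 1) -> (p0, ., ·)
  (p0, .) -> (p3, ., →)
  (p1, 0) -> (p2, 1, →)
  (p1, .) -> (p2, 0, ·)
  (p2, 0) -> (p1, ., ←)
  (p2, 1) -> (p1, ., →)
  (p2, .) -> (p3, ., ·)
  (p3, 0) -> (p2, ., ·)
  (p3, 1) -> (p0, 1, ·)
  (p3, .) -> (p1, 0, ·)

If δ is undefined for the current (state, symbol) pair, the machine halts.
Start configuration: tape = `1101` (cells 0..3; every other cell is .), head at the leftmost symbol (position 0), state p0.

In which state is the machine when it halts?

p1

state=p0 head=0 tape=[1]101.   (p0,1)→(p0,.,·)
state=p0 head=0 tape=[.]101.   (p0,.)→(p3,.,→)
state=p3 head=1 tape=.[1]01.   (p3,1)→(p0,1,·)
state=p0 head=1 tape=.[1]01.   (p0,1)→(p0,.,·)
state=p0 head=1 tape=.[.]01.   (p0,.)→(p3,.,→)
state=p3 head=2 tape=..[0]1.   (p3,0)→(p2,.,·)
state=p2 head=2 tape=..[.]1.   (p2,.)→(p3,.,·)
state=p3 head=2 tape=..[.]1.   (p3,.)→(p1,0,·)
state=p1 head=2 tape=..[0]1.   (p1,0)→(p2,1,→)
state=p2 head=3 tape=..1[1].   (p2,1)→(p1,.,→)
state=p1 head=4 tape=..1.[.]   (p1,.)→(p2,0,·)
state=p2 head=4 tape=..1.[0]   (p2,0)→(p1,.,←)
state=p1 head=3 tape=..1[.].   (p1,.)→(p2,0,·)
state=p2 head=3 tape=..1[0].   (p2,0)→(p1,.,←)
state=p1 head=2 tape=..[1]..
No transition is defined for (p1, 1); M halts in state p1.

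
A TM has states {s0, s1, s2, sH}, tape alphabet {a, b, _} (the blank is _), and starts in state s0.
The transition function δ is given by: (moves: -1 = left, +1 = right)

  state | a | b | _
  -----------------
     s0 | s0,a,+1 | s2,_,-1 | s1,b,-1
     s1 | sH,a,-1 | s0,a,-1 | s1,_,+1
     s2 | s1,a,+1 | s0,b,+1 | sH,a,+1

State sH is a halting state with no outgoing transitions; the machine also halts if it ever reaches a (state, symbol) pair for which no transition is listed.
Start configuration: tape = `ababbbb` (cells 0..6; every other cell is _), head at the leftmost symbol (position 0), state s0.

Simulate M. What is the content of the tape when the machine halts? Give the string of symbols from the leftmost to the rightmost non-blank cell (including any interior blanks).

s0 | [a]babbbb   read a → write a, move +1, go to s0
s0 | a[b]abbbb   read b → write _, move -1, go to s2
s2 | [a]_abbbb   read a → write a, move +1, go to s1
s1 | a[_]abbbb   read _ → write _, move +1, go to s1
s1 | a_[a]bbbb   read a → write a, move -1, go to sH
sH | a[_]abbbb
The non-blank tape span at halt is a_abbbb.

a_abbbb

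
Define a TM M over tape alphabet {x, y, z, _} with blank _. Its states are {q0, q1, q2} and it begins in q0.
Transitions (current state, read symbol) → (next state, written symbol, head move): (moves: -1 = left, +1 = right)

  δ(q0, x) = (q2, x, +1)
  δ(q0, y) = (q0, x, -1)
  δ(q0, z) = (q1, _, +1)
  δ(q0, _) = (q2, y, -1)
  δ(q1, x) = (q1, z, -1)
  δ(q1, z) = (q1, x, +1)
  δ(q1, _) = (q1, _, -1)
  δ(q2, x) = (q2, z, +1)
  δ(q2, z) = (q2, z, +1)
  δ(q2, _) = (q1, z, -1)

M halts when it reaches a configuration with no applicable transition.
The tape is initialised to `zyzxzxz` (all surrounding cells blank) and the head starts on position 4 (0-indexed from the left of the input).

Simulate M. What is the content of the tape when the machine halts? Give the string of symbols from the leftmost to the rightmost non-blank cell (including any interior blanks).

zyzz_zz

q0 | zyzx[z]xz   read z → write _, move +1, go to q1
q1 | zyzx_[x]z   read x → write z, move -1, go to q1
q1 | zyzx[_]zz   read _ → write _, move -1, go to q1
q1 | zyz[x]_zz   read x → write z, move -1, go to q1
q1 | zy[z]z_zz   read z → write x, move +1, go to q1
q1 | zyx[z]_zz   read z → write x, move +1, go to q1
q1 | zyxx[_]zz   read _ → write _, move -1, go to q1
q1 | zyx[x]_zz   read x → write z, move -1, go to q1
q1 | zy[x]z_zz   read x → write z, move -1, go to q1
q1 | z[y]zz_zz
The non-blank tape span at halt is zyzz_zz.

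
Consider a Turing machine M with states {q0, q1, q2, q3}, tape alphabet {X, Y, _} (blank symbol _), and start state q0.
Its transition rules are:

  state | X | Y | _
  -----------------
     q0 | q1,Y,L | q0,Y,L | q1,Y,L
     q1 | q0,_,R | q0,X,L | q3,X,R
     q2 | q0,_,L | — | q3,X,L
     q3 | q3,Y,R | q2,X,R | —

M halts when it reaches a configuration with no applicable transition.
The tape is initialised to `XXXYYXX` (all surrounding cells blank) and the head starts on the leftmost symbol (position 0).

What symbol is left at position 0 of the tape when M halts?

Y

q0 | __[X]XXYYXX   read X → write Y, move L, go to q1
q1 | _[_]YXXYYXX   read _ → write X, move R, go to q3
q3 | _X[Y]XXYYXX   read Y → write X, move R, go to q2
q2 | _XX[X]XYYXX   read X → write _, move L, go to q0
q0 | _X[X]_XYYXX   read X → write Y, move L, go to q1
q1 | _[X]Y_XYYXX   read X → write _, move R, go to q0
q0 | __[Y]_XYYXX   read Y → write Y, move L, go to q0
q0 | _[_]Y_XYYXX   read _ → write Y, move L, go to q1
q1 | [_]YY_XYYXX   read _ → write X, move R, go to q3
q3 | X[Y]Y_XYYXX   read Y → write X, move R, go to q2
q2 | XX[Y]_XYYXX
Cell 0 holds Y when M halts.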